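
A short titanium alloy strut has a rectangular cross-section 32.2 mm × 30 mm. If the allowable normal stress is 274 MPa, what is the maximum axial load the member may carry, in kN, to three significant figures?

A = 966 mm².
P_max = σ_allow · A = 274 · 966 = 264700 N = 264.7 kN.

265 kN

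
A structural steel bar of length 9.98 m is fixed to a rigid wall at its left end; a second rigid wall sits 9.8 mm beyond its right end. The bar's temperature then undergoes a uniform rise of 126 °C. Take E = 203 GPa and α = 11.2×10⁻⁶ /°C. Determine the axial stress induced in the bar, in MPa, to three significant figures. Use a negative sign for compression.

-87.1 MPa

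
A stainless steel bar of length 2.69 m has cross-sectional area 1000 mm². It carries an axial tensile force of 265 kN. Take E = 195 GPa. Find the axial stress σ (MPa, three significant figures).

265 MPa

σ = N/A = 265000/1000 = 265 MPa.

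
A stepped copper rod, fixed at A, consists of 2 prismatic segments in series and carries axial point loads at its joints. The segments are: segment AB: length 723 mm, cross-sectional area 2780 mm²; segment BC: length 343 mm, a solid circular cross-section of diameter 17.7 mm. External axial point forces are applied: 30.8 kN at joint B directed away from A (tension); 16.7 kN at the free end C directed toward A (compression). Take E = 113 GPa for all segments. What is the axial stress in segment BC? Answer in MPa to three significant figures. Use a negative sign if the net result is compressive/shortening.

-67.9 MPa

Internal axial forces (sectioning from the free end, tension +): N_BC = -16.7 kN, N_AB = 14.1 kN.
A_BC = 246.1 mm².
σ_BC = N_BC/A_BC = -16700/246.1 = -67.87 MPa.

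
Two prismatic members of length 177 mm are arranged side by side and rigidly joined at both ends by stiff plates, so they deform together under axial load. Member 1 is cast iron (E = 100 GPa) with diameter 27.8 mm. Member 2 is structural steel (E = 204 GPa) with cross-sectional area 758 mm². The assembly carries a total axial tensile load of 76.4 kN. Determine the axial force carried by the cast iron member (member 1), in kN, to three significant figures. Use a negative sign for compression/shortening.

A_1 = 607 mm².
Equal strain + equilibrium ⇒ each member carries load in proportion to AE: A₁E₁ = 60700000 N, A₂E₂ = 154600000 N, ΣAE = 215300000 N.
F₁ = P·A₁E₁/ΣAE = 76400·60700000/215300000 = 21540 N.

21.5 kN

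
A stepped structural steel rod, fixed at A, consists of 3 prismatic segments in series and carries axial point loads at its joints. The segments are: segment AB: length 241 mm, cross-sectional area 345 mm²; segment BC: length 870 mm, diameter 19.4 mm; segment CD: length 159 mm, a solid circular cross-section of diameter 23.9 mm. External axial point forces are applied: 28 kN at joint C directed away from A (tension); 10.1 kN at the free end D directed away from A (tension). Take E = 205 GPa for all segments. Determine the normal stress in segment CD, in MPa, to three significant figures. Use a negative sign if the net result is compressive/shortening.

22.5 MPa

Internal axial forces (sectioning from the free end, tension +): N_CD = 10.1 kN, N_BC = 38.1 kN, N_AB = 38.1 kN.
A_CD = 448.6 mm².
σ_CD = N_CD/A_CD = 10100/448.6 = 22.51 MPa.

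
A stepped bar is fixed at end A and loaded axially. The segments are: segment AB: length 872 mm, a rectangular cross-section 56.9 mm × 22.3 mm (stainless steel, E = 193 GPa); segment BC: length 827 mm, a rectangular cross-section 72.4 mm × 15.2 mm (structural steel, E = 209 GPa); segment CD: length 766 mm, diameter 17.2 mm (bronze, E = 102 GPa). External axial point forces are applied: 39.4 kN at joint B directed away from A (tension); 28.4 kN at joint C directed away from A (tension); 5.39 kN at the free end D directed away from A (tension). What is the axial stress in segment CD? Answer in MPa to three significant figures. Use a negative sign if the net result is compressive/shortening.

23.2 MPa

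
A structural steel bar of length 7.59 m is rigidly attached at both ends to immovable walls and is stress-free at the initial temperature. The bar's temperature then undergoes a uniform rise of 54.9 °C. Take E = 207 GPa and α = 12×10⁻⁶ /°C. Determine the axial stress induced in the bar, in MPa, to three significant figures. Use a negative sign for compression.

-136 MPa

Free thermal expansion αLΔT = 12e-6 · 7590 · 54.9 = 5 mm.
The walls impose strain ε = −(5)/7590 = -6.5880e-04; σ = Eε = 207000 · -6.5880e-04 = -136.4 MPa.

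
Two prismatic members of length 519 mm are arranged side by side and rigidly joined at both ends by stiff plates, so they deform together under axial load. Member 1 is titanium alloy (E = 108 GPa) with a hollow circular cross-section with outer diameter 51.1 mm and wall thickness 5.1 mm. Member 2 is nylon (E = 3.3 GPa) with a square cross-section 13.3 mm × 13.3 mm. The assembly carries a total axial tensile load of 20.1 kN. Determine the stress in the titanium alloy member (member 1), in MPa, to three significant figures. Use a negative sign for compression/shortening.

27.1 MPa

A_1 = 737 mm².
A_2 = 176.9 mm².
Equal strain + equilibrium ⇒ each member carries load in proportion to AE: A₁E₁ = 79600000 N, A₂E₂ = 583700 N, ΣAE = 80180000 N.
σ₁ = P·E₁/ΣAE = 20100·108000/80180000 = 27.07 MPa.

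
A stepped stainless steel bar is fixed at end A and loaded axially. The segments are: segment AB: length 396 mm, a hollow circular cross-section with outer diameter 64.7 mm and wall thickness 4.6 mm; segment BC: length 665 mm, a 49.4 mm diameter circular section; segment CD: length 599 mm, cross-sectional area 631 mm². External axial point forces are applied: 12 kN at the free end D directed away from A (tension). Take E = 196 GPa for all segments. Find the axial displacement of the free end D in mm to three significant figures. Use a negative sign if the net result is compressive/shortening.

Internal axial forces (sectioning from the free end, tension +): N_CD = 12 kN, N_BC = 12 kN, N_AB = 12 kN.
A_AB = 868.5 mm².
A_BC = 1917 mm².
δ_AB = 12000·396/(868.5·196000) = 0.02792 mm
δ_BC = 12000·665/(1917·196000) = 0.02124 mm
δ_CD = 12000·599/(631·196000) = 0.05812 mm
δ = Σδ_i = 0.1073 mm.

0.107 mm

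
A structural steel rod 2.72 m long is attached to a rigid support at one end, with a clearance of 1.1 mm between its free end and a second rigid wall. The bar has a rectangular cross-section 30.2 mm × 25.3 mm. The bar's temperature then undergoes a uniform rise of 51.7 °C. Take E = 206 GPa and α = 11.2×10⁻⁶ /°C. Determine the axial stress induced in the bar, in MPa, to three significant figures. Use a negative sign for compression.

-36.0 MPa

Free thermal expansion αLΔT = 11.2e-6 · 2720 · 51.7 = 1.575 mm.
The walls engage after the gap closes; constrained expansion = 1.575 − 1.1 = 0.475 mm.
The walls impose strain ε = −(0.475)/2720 = -1.7463e-04; σ = Eε = 206000 · -1.7463e-04 = -35.97 MPa.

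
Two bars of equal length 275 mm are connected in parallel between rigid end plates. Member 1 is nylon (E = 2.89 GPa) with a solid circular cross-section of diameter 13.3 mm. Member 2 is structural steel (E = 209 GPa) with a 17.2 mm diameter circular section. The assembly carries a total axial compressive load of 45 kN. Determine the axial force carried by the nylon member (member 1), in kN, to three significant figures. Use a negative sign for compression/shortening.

-0.369 kN

A_1 = 138.9 mm².
A_2 = 232.4 mm².
Equal strain + equilibrium ⇒ each member carries load in proportion to AE: A₁E₁ = 401500 N, A₂E₂ = 48560000 N, ΣAE = 48960000 N.
F₁ = P·A₁E₁/ΣAE = -45000·401500/48960000 = -369 N.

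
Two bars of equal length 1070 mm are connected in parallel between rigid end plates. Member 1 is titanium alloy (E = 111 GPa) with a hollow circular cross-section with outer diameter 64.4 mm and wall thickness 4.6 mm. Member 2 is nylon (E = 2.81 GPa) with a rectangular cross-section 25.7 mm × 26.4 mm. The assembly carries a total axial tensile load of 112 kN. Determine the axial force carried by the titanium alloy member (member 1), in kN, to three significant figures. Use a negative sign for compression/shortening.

110 kN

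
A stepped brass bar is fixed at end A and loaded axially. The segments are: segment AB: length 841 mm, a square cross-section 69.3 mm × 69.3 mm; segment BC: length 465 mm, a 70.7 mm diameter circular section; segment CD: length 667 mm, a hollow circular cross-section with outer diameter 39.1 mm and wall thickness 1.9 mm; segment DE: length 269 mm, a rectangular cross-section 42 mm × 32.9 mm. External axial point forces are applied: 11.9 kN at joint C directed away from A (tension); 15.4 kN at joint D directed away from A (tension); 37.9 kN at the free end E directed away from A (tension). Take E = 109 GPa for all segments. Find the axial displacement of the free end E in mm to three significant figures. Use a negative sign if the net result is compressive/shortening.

Internal axial forces (sectioning from the free end, tension +): N_DE = 37.9 kN, N_CD = 53.3 kN, N_BC = 65.2 kN, N_AB = 65.2 kN.
A_AB = 4802 mm².
A_BC = 3926 mm².
A_CD = 222 mm².
A_DE = 1382 mm².
δ_AB = 65200·841/(4802·109000) = 0.1047 mm
δ_BC = 65200·465/(3926·109000) = 0.07085 mm
δ_CD = 53300·667/(222·109000) = 1.469 mm
δ_DE = 37900·269/(1382·109000) = 0.06769 mm
δ = Σδ_i = 1.712 mm.

1.71 mm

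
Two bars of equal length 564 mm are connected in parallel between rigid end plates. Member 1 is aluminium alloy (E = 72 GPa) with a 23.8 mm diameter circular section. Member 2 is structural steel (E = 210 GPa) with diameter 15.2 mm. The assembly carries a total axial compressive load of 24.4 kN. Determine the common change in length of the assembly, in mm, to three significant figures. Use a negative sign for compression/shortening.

-0.196 mm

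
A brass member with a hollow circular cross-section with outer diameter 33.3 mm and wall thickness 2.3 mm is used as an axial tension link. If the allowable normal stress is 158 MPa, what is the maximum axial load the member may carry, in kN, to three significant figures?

35.4 kN

A = 224 mm².
P_max = σ_allow · A = 158 · 224 = 35390 N = 35.39 kN.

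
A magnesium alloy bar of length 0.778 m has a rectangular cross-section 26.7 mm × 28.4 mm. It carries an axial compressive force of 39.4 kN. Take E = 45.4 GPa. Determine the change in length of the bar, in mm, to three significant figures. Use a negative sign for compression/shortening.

A = 758.3 mm².
δ_mech = NL/(AE) = -39400·778/(758.3·45400) = -0.8904 mm.

-0.890 mm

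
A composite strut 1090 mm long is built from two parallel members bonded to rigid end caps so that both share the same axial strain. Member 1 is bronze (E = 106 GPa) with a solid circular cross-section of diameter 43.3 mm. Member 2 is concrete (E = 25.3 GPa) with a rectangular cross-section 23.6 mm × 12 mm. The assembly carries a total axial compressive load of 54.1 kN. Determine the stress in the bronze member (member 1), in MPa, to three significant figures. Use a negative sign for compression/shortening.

-35.1 MPa

A_1 = 1473 mm².
A_2 = 283.2 mm².
Equal strain + equilibrium ⇒ each member carries load in proportion to AE: A₁E₁ = 156100000 N, A₂E₂ = 7165000 N, ΣAE = 163300000 N.
σ₁ = P·E₁/ΣAE = -54100·106000/163300000 = -35.13 MPa.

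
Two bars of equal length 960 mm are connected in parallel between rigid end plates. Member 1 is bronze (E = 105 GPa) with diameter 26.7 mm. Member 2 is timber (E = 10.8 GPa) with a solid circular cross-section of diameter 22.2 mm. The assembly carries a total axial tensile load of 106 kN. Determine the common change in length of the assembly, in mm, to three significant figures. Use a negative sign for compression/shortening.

1.62 mm

A_1 = 559.9 mm².
A_2 = 387.1 mm².
Equal strain + equilibrium ⇒ each member carries load in proportion to AE: A₁E₁ = 58790000 N, A₂E₂ = 4180000 N, ΣAE = 62970000 N.
δ = PL/ΣAE = 106000·960/62970000 = 1.616 mm.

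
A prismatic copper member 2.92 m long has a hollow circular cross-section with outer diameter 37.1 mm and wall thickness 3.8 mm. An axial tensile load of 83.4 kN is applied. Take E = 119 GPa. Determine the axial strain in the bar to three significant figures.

0.00176

A = 397.5 mm².
σ = N/A = 209.8 MPa; ε = σ/E = 209.8/119000 = 1.763e-03.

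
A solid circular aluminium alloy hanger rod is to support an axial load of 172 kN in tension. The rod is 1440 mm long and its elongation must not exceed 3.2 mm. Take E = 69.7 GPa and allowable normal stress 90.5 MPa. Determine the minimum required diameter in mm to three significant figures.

Required area A ≥ P/σ_allow = 172000/90.5 = 1901 mm².
For a solid circular section, d ≥ √(4A/π) = 49.19 mm.
Elongation limit: A ≥ PL/(Eδ_allow) = 172000·1440/(69700·3.2) = 1110 mm² ⇒ d ≥ 37.6 mm.
The stress limit governs.

49.2 mm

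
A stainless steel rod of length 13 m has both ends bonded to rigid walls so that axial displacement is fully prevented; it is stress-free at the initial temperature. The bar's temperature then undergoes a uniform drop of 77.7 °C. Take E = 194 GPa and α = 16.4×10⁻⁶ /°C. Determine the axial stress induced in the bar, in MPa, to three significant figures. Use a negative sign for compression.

Free thermal expansion αLΔT = 16.4e-6 · 13000 · -77.7 = -16.57 mm.
The walls impose strain ε = −(-16.57)/13000 = 1.2743e-03; σ = Eε = 194000 · 1.2743e-03 = 247.2 MPa.

247 MPa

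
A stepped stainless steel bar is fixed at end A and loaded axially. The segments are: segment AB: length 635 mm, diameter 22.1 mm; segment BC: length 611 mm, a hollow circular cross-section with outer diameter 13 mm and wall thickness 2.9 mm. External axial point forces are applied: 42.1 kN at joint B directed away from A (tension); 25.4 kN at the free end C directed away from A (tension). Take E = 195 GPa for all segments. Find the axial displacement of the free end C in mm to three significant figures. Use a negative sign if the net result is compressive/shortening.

1.44 mm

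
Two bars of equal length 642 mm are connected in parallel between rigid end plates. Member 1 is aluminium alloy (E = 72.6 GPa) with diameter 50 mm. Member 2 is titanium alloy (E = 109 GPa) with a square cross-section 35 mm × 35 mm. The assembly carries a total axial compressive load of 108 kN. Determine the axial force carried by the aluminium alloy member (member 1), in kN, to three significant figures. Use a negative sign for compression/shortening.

-55.8 kN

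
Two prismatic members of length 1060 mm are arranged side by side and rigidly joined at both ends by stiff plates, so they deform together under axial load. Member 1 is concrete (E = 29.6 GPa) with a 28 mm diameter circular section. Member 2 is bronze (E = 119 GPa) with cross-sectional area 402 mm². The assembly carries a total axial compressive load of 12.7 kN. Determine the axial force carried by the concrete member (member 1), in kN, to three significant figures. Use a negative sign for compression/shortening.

A_1 = 615.8 mm².
Equal strain + equilibrium ⇒ each member carries load in proportion to AE: A₁E₁ = 18230000 N, A₂E₂ = 47840000 N, ΣAE = 66060000 N.
F₁ = P·A₁E₁/ΣAE = -12700·18230000/66060000 = -3504 N.

-3.50 kN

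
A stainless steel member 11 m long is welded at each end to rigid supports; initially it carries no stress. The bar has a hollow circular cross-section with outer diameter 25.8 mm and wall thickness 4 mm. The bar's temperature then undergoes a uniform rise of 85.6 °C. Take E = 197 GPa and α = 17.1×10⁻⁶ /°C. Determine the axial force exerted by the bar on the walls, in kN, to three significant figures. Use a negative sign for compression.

-79.0 kN

Free thermal expansion αLΔT = 17.1e-6 · 11000 · 85.6 = 16.1 mm.
The walls impose strain ε = −(16.1)/11000 = -1.4638e-03; σ = Eε = 197000 · -1.4638e-03 = -288.4 MPa.
Wall reaction R = σ·A = -288.4·273.9 = -79000 N = -79 kN.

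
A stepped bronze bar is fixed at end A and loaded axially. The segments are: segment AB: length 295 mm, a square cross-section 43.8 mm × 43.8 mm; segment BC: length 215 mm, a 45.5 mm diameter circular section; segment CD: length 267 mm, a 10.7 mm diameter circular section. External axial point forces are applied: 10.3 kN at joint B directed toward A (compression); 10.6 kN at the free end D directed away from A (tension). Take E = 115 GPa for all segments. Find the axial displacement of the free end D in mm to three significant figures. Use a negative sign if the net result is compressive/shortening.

Internal axial forces (sectioning from the free end, tension +): N_CD = 10.6 kN, N_BC = 10.6 kN, N_AB = 0.3 kN.
A_AB = 1918 mm².
A_BC = 1626 mm².
A_CD = 89.92 mm².
δ_AB = 300·295/(1918·115000) = 0.0004011 mm
δ_BC = 10600·215/(1626·115000) = 0.01219 mm
δ_CD = 10600·267/(89.92·115000) = 0.2737 mm
δ = Σδ_i = 0.2863 mm.

0.286 mm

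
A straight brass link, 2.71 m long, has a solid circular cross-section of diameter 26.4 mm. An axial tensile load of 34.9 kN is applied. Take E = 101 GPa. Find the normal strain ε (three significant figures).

A = 547.4 mm².
σ = N/A = 63.76 MPa; ε = σ/E = 63.76/101000 = 6.313e-04.

6.31e-04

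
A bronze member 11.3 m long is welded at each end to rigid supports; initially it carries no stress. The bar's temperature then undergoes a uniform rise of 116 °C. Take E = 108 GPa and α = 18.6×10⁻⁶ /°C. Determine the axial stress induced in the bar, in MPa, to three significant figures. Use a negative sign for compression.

-233 MPa

Free thermal expansion αLΔT = 18.6e-6 · 11300 · 116 = 24.38 mm.
The walls impose strain ε = −(24.38)/11300 = -2.1576e-03; σ = Eε = 108000 · -2.1576e-03 = -233 MPa.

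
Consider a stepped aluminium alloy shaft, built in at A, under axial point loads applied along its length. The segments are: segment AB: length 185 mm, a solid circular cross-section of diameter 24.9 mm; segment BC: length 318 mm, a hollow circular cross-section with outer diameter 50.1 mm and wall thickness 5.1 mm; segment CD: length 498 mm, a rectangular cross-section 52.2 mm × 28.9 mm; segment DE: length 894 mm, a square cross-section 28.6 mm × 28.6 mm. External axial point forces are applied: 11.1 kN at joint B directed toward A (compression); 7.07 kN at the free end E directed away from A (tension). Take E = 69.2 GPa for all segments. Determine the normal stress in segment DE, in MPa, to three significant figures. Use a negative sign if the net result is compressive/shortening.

8.64 MPa

Internal axial forces (sectioning from the free end, tension +): N_DE = 7.07 kN, N_CD = 7.07 kN, N_BC = 7.07 kN, N_AB = -4.03 kN.
A_DE = 818 mm².
σ_DE = N_DE/A_DE = 7070/818 = 8.643 MPa.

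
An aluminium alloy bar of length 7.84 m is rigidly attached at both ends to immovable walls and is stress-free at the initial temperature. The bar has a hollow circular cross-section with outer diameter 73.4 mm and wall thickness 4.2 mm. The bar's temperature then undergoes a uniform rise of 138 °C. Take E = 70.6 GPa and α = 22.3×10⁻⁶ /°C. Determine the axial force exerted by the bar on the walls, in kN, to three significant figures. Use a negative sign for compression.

-198 kN

Free thermal expansion αLΔT = 22.3e-6 · 7840 · 138 = 24.13 mm.
The walls impose strain ε = −(24.13)/7840 = -3.0774e-03; σ = Eε = 70600 · -3.0774e-03 = -217.3 MPa.
Wall reaction R = σ·A = -217.3·913.1 = -198400 N = -198.4 kN.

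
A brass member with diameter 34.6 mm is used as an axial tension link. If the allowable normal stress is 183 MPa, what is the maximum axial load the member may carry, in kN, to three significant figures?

A = 940.2 mm².
P_max = σ_allow · A = 183 · 940.2 = 172100 N = 172.1 kN.

172 kN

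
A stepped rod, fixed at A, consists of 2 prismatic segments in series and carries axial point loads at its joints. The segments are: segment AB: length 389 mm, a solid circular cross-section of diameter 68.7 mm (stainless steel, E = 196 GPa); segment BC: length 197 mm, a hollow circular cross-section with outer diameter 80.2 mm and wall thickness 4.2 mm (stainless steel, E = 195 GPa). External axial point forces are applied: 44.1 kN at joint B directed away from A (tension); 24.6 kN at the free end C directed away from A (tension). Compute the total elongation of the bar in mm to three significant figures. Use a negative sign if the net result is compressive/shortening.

Internal axial forces (sectioning from the free end, tension +): N_BC = 24.6 kN, N_AB = 68.7 kN.
A_AB = 3707 mm².
A_BC = 1003 mm².
δ_AB = 68700·389/(3707·196000) = 0.03678 mm
δ_BC = 24600·197/(1003·195000) = 0.02478 mm
δ = Σδ_i = 0.06157 mm.

0.0616 mm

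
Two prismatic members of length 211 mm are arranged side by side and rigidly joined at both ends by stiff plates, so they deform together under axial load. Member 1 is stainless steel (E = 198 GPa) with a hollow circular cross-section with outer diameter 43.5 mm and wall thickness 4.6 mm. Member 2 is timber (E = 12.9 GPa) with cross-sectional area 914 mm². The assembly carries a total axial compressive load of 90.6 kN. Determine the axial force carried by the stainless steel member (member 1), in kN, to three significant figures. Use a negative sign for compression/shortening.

A_1 = 562.2 mm².
Equal strain + equilibrium ⇒ each member carries load in proportion to AE: A₁E₁ = 111300000 N, A₂E₂ = 11790000 N, ΣAE = 123100000 N.
F₁ = P·A₁E₁/ΣAE = -90600·111300000/123100000 = -81920 N.

-81.9 kN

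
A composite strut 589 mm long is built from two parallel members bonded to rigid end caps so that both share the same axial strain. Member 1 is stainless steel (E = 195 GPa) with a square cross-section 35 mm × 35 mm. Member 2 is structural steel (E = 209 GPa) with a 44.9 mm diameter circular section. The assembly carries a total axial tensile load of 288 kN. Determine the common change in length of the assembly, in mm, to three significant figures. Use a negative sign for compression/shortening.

0.298 mm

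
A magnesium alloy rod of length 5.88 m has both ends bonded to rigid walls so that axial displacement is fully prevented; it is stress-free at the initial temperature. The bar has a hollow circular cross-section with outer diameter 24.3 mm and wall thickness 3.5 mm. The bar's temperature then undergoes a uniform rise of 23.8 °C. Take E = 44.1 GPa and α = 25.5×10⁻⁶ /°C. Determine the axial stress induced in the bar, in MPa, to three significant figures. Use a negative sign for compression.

Free thermal expansion αLΔT = 25.5e-6 · 5880 · 23.8 = 3.569 mm.
The walls impose strain ε = −(3.569)/5880 = -6.0690e-04; σ = Eε = 44100 · -6.0690e-04 = -26.76 MPa.

-26.8 MPa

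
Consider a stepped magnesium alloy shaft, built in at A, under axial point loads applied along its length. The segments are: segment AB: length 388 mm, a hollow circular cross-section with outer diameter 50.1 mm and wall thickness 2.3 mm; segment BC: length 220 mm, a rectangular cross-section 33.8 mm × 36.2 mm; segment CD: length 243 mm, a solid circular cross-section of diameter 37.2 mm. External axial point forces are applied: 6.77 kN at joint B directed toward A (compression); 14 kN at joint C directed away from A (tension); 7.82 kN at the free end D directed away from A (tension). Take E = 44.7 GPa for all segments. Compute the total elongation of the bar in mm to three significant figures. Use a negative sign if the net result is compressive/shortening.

0.505 mm

Internal axial forces (sectioning from the free end, tension +): N_CD = 7.82 kN, N_BC = 21.82 kN, N_AB = 15.05 kN.
A_AB = 345.4 mm².
A_BC = 1224 mm².
A_CD = 1087 mm².
δ_AB = 15050·388/(345.4·44700) = 0.3782 mm
δ_BC = 21820·220/(1224·44700) = 0.08777 mm
δ_CD = 7820·243/(1087·44700) = 0.03911 mm
δ = Σδ_i = 0.5051 mm.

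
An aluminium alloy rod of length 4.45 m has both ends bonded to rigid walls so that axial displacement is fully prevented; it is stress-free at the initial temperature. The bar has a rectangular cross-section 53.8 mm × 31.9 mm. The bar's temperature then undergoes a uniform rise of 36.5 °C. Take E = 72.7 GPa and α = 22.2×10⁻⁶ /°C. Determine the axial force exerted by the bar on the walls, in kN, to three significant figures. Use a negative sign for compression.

-101 kN

Free thermal expansion αLΔT = 22.2e-6 · 4450 · 36.5 = 3.606 mm.
The walls impose strain ε = −(3.606)/4450 = -8.1030e-04; σ = Eε = 72700 · -8.1030e-04 = -58.91 MPa.
Wall reaction R = σ·A = -58.91·1716 = -101100 N = -101.1 kN.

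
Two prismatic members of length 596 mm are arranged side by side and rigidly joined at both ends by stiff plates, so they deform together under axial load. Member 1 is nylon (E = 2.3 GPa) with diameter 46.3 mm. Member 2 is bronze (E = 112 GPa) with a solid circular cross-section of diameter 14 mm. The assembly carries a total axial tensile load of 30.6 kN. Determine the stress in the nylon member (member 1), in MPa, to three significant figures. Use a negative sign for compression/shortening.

A_1 = 1684 mm².
A_2 = 153.9 mm².
Equal strain + equilibrium ⇒ each member carries load in proportion to AE: A₁E₁ = 3872000 N, A₂E₂ = 17240000 N, ΣAE = 21110000 N.
σ₁ = P·E₁/ΣAE = 30600·2300/21110000 = 3.333 MPa.

3.33 MPa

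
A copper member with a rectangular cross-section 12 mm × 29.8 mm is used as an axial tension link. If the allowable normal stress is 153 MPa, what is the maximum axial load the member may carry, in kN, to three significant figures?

A = 357.6 mm².
P_max = σ_allow · A = 153 · 357.6 = 54710 N = 54.71 kN.

54.7 kN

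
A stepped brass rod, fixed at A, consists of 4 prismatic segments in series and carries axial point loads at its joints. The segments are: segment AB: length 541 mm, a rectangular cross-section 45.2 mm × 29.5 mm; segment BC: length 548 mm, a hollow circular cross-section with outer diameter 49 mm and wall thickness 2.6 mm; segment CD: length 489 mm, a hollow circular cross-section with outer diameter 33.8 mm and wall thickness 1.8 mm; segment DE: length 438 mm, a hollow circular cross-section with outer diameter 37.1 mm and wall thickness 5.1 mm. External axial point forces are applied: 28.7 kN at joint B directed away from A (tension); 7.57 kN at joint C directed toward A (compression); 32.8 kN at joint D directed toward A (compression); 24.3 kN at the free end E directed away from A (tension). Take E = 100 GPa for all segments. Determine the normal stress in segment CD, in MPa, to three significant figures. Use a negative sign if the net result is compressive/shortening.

Internal axial forces (sectioning from the free end, tension +): N_DE = 24.3 kN, N_CD = -8.5 kN, N_BC = -16.07 kN, N_AB = 12.63 kN.
A_CD = 181 mm².
σ_CD = N_CD/A_CD = -8500/181 = -46.97 MPa.

-47.0 MPa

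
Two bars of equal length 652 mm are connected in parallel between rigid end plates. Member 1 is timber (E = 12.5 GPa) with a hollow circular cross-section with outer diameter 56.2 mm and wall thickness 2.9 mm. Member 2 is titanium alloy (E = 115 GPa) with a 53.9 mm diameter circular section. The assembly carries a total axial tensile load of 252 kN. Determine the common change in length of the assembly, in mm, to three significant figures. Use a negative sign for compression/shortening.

A_1 = 485.6 mm².
A_2 = 2282 mm².
Equal strain + equilibrium ⇒ each member carries load in proportion to AE: A₁E₁ = 6070000 N, A₂E₂ = 262400000 N, ΣAE = 268500000 N.
δ = PL/ΣAE = 252000·652/268500000 = 0.612 mm.

0.612 mm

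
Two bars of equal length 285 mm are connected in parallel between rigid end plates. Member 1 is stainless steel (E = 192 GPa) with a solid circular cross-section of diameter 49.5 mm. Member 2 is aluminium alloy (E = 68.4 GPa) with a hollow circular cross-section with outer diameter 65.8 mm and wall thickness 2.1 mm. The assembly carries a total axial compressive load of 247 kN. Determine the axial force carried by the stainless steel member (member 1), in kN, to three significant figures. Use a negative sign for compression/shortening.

-229 kN

A_1 = 1924 mm².
A_2 = 420.3 mm².
Equal strain + equilibrium ⇒ each member carries load in proportion to AE: A₁E₁ = 369500000 N, A₂E₂ = 28750000 N, ΣAE = 398200000 N.
F₁ = P·A₁E₁/ΣAE = -247000·369500000/398200000 = -229200 N.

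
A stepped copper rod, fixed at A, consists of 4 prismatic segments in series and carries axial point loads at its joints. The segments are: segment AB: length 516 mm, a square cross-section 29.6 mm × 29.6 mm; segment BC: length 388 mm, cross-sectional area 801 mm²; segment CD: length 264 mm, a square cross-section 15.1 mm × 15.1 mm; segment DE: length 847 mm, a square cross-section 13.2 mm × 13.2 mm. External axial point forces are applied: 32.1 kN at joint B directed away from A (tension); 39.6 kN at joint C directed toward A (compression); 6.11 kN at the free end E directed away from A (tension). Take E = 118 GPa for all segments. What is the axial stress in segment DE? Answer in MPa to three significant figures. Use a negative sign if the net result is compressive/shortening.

Internal axial forces (sectioning from the free end, tension +): N_DE = 6.11 kN, N_CD = 6.11 kN, N_BC = -33.49 kN, N_AB = -1.39 kN.
A_DE = 174.2 mm².
σ_DE = N_DE/A_DE = 6110/174.2 = 35.07 MPa.

35.1 MPa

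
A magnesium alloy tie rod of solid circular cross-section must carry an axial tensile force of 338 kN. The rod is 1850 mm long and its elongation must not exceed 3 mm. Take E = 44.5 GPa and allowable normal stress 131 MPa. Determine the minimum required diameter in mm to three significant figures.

Required area A ≥ P/σ_allow = 338000/131 = 2580 mm².
For a solid circular section, d ≥ √(4A/π) = 57.32 mm.
Elongation limit: A ≥ PL/(Eδ_allow) = 338000·1850/(44500·3) = 4684 mm² ⇒ d ≥ 77.23 mm.
The elongation limit governs.

77.2 mm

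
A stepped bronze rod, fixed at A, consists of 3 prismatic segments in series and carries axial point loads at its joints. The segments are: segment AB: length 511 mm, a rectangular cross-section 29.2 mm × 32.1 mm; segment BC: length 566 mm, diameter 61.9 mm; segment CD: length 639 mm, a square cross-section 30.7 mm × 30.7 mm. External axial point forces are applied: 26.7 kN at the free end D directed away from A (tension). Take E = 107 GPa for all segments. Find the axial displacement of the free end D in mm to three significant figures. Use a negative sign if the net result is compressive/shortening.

0.352 mm

Internal axial forces (sectioning from the free end, tension +): N_CD = 26.7 kN, N_BC = 26.7 kN, N_AB = 26.7 kN.
A_AB = 937.3 mm².
A_BC = 3009 mm².
A_CD = 942.5 mm².
δ_AB = 26700·511/(937.3·107000) = 0.136 mm
δ_BC = 26700·566/(3009·107000) = 0.04693 mm
δ_CD = 26700·639/(942.5·107000) = 0.1692 mm
δ = Σδ_i = 0.3522 mm.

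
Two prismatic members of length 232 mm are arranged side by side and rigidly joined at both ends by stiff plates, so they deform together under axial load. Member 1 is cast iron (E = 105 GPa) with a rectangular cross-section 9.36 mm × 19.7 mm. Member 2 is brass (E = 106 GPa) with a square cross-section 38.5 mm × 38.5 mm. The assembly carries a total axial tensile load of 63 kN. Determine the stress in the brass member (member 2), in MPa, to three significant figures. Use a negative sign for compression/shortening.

A_1 = 184.4 mm².
A_2 = 1482 mm².
Equal strain + equilibrium ⇒ each member carries load in proportion to AE: A₁E₁ = 19360000 N, A₂E₂ = 157100000 N, ΣAE = 176500000 N.
σ₂ = P·E₂/ΣAE = 63000·106000/176500000 = 37.84 MPa.

37.8 MPa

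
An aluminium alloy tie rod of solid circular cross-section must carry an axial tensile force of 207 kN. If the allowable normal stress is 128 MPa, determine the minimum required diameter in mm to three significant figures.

45.4 mm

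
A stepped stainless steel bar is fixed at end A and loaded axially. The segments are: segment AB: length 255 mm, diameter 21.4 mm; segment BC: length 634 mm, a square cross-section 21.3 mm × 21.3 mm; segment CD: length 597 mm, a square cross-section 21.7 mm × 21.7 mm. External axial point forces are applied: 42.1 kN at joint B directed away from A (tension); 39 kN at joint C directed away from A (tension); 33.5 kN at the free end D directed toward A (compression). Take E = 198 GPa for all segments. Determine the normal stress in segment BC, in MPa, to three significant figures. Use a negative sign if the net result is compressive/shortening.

Internal axial forces (sectioning from the free end, tension +): N_CD = -33.5 kN, N_BC = 5.5 kN, N_AB = 47.6 kN.
A_BC = 453.7 mm².
σ_BC = N_BC/A_BC = 5500/453.7 = 12.12 MPa.

12.1 MPa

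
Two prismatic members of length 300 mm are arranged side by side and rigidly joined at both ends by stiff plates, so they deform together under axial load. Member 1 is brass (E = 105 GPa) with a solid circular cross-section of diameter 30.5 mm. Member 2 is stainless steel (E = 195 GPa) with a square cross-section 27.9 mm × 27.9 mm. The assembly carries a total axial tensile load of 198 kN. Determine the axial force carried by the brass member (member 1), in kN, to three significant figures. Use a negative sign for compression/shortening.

A_1 = 730.6 mm².
A_2 = 778.4 mm².
Equal strain + equilibrium ⇒ each member carries load in proportion to AE: A₁E₁ = 76710000 N, A₂E₂ = 151800000 N, ΣAE = 228500000 N.
F₁ = P·A₁E₁/ΣAE = 198000·76710000/228500000 = 66470 N.

66.5 kN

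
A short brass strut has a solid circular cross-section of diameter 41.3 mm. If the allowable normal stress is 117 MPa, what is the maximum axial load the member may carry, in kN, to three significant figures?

A = 1340 mm².
P_max = σ_allow · A = 117 · 1340 = 156700 N = 156.7 kN.

157 kN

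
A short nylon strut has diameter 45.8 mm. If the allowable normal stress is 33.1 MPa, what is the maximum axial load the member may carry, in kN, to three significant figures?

54.5 kN

A = 1647 mm².
P_max = σ_allow · A = 33.1 · 1647 = 54530 N = 54.53 kN.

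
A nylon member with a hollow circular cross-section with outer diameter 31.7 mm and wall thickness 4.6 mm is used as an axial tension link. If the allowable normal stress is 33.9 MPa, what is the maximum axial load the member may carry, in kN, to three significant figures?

A = 391.6 mm².
P_max = σ_allow · A = 33.9 · 391.6 = 13280 N = 13.28 kN.

13.3 kN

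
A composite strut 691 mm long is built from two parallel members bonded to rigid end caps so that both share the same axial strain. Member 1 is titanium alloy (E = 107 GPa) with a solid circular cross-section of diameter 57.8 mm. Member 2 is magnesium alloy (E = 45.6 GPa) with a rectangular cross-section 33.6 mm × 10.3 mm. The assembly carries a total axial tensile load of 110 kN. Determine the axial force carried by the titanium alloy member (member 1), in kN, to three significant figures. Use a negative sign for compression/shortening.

104 kN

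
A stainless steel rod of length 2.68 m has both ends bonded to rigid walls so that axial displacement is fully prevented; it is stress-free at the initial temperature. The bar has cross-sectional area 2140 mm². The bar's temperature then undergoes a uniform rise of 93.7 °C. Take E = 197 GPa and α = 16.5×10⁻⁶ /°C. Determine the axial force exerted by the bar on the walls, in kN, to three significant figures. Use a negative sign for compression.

-652 kN

Free thermal expansion αLΔT = 16.5e-6 · 2680 · 93.7 = 4.143 mm.
The walls impose strain ε = −(4.143)/2680 = -1.5460e-03; σ = Eε = 197000 · -1.5460e-03 = -304.6 MPa.
Wall reaction R = σ·A = -304.6·2140 = -651800 N = -651.8 kN.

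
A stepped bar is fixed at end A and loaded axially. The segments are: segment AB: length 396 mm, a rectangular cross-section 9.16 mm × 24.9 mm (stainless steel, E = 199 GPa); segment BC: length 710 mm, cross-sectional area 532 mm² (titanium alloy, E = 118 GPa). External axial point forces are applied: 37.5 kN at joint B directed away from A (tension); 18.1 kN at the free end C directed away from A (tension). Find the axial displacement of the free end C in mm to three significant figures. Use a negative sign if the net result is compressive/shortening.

0.690 mm

Internal axial forces (sectioning from the free end, tension +): N_BC = 18.1 kN, N_AB = 55.6 kN.
A_AB = 228.1 mm².
δ_AB = 55600·396/(228.1·199000) = 0.4851 mm
δ_BC = 18100·710/(532·118000) = 0.2047 mm
δ = Σδ_i = 0.6898 mm.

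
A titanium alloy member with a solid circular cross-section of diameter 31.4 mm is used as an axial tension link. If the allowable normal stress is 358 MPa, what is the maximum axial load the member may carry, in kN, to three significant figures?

277 kN

A = 774.4 mm².
P_max = σ_allow · A = 358 · 774.4 = 277200 N = 277.2 kN.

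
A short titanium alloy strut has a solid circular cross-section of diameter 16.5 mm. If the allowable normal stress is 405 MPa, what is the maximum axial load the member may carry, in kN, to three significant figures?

86.6 kN

A = 213.8 mm².
P_max = σ_allow · A = 405 · 213.8 = 86600 N = 86.6 kN.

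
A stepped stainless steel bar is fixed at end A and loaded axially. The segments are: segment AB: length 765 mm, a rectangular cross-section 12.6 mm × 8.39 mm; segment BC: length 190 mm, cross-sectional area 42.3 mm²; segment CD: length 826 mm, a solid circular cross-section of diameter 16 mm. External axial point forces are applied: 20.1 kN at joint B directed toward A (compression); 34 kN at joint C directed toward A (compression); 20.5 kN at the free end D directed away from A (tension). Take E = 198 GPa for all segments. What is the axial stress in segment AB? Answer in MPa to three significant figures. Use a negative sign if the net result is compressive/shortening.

-318 MPa

Internal axial forces (sectioning from the free end, tension +): N_CD = 20.5 kN, N_BC = -13.5 kN, N_AB = -33.6 kN.
A_AB = 105.7 mm².
σ_AB = N_AB/A_AB = -33600/105.7 = -317.8 MPa.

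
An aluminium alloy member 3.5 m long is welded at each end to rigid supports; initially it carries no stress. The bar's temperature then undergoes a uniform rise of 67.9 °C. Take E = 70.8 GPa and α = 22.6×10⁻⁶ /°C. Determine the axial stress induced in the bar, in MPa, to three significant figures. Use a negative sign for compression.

Free thermal expansion αLΔT = 22.6e-6 · 3500 · 67.9 = 5.371 mm.
The walls impose strain ε = −(5.371)/3500 = -1.5345e-03; σ = Eε = 70800 · -1.5345e-03 = -108.6 MPa.

-109 MPa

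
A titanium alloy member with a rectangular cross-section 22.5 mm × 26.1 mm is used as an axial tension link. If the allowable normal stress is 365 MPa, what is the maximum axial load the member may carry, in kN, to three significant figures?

A = 587.2 mm².
P_max = σ_allow · A = 365 · 587.2 = 214300 N = 214.3 kN.

214 kN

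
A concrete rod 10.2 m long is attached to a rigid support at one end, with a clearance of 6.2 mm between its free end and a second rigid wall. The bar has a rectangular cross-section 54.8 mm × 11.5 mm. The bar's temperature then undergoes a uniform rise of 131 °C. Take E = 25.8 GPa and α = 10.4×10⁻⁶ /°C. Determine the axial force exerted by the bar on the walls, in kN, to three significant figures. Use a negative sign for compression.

-12.3 kN

Free thermal expansion αLΔT = 10.4e-6 · 10200 · 131 = 13.9 mm.
The walls engage after the gap closes; constrained expansion = 13.9 − 6.2 = 7.696 mm.
The walls impose strain ε = −(7.696)/10200 = -7.5456e-04; σ = Eε = 25800 · -7.5456e-04 = -19.47 MPa.
Wall reaction R = σ·A = -19.47·630.2 = -12270 N = -12.27 kN.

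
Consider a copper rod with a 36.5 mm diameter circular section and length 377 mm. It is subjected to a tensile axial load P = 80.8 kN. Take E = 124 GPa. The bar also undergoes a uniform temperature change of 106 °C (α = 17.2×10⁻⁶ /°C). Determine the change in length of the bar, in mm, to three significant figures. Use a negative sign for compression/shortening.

A = 1046 mm².
δ_mech = NL/(AE) = 80800·377/(1046·124000) = 0.2348 mm.
δ_thermal = αLΔT = 17.2e-6·377·106 = 0.6873 mm.
δ = δ_mech + δ_thermal = 0.9221 mm.

0.922 mm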